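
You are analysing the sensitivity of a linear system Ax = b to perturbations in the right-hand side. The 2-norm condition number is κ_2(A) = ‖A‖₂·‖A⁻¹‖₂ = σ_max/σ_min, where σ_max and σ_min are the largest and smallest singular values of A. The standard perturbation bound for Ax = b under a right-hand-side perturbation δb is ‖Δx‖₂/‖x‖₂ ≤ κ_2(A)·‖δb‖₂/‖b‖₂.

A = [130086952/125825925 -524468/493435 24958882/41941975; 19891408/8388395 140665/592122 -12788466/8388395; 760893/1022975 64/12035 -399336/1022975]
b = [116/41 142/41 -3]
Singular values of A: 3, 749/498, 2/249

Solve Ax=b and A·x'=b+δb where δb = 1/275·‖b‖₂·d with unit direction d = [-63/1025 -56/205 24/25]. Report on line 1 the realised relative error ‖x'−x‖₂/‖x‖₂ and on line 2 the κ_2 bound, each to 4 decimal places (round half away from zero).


0.0049
1.3582

from the listed singular values, σ₁ = 3, σ_n = 2/249
κ = σ_max/σ_min = 3/(2/249) = 373.5000
κ_2(A)·‖δb‖/‖b‖ = 1.3582
solve Ax = b  →  x = [-168.3899 -344.4112 -317.8561]
‖b‖ = 5.3852, ‖x‖ = 498.0028
with δb = [-0.0012 -0.0053 0.0188], A·Δx = δb → ‖Δx‖ = 2.4380
dividing the unrounded norms, ‖Δx‖/‖x‖ = 0.0049
realised/bound (from unrounded values) ≈ 0.0036


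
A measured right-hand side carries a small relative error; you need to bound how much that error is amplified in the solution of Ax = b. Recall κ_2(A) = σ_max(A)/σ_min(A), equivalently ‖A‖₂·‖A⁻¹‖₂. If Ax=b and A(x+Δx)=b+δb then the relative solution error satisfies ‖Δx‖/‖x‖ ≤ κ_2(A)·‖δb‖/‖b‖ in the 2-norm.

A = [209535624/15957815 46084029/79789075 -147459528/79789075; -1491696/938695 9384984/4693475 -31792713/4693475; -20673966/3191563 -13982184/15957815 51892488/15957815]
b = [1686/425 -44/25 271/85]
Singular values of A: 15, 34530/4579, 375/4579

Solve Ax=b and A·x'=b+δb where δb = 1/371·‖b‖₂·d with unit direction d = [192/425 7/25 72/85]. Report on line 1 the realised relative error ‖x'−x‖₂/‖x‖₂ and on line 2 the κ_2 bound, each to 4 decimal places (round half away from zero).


0.0036
0.4937

from the listed singular values, σ₁ = 15, σ_n = 375/4579
κ = σ_max/σ_min = 15/(375/4579) = 183.1600
perturbation bound = 183.1600·1/371 = 0.4937
solve Ax = b  →  x = [0.2174 46.7885 14.0204]
‖b‖₂ = 5.3852 and ‖x‖₂ = 48.8445
with δb = [0.0066 0.0041 0.0123], A·Δx = δb → ‖Δx‖ = 0.1772
realised ‖Δx‖/‖x‖ = 0.0036
tightness: 0.0036 against a bound of 0.4937 (unrounded ratio ≈ 0.0074)


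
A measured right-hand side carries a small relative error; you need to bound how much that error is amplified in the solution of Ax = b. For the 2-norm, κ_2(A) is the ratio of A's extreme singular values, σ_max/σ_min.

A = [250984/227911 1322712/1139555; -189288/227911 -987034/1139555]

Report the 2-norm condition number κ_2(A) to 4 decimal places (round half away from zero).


M = AᵀA = [98822915200/51943423921 103762648080/51943423921; 103762648080/51943423921 108952126084/51943423921]. tr(M)=247057124/61763881, det(M)=6400/61763881
solving λ² − 247057124/61763881·λ + 6400/61763881 = 0 gives λ = 4, 1600/61763881
κ = σ_max/σ_min = 2/(40/7859) = 392.9500

392.9500


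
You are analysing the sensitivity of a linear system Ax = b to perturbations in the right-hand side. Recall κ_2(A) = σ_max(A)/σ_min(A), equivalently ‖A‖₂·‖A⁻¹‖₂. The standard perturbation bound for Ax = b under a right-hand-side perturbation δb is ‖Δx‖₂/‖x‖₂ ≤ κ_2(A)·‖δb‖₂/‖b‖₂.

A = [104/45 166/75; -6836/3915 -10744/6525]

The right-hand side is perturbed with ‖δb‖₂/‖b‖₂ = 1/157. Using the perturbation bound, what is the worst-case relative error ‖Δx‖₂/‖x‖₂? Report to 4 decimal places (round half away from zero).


AᵀA = [5143888/613089 8164688/1021815; 8164688/1021815 12960196/1703025]; tr = 291604/18225, det = 64/18225
λ_max, λ_min = (291604/18225 ± √85028227216/332150625)/2 = 16, 4/18225
κ = σ_max/σ_min = 4/(2/135) = 270.0000
worst-case relative error ≤ 270.0000 × 1/157 = 1.7197

1.7197


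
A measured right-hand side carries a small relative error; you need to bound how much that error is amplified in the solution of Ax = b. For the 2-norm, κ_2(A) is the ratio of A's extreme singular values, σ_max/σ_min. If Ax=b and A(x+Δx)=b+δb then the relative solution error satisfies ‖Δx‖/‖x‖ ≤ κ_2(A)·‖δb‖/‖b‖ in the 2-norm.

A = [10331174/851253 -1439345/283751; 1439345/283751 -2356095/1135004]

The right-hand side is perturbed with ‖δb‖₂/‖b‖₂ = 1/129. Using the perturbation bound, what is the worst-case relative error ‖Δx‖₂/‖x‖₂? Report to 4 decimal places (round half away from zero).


M = AᵀA = [741885103429/4287761361 -412155001405/5717015148; -412155001405/5717015148 228985846825/7622686864]. tr(M)=82432155481/405941904, det(M)=3258025/11276164
λ_max, λ_min = (82432155481/405941904 ± √6794869807326222078961/164788829423145216)/2 = 3249/16, 36100/25371369
so κ_2 = √((3249/16) / (36100/25371369)) = 377.7750
perturbation bound = 377.7750·1/129 = 2.9285

2.9285


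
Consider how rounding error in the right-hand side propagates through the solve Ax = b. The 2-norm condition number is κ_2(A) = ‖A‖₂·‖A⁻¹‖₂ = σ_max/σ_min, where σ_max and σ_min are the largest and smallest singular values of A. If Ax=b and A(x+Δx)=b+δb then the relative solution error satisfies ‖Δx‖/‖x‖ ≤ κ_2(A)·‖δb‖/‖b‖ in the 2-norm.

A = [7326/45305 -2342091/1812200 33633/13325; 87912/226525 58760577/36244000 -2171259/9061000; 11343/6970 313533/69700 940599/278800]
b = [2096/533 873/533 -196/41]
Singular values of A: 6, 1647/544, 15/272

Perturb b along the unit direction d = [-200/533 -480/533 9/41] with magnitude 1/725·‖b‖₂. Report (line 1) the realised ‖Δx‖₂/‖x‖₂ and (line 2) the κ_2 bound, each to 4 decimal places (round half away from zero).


from the listed singular values, σ₁ = 6, σ_n = 15/272
condition number: 6 ÷ (15/272) = 108.8000
bound on ‖Δx‖/‖x‖: κ·ε = 108.8000·1/725 = 0.1501
solve Ax = b  →  x = [69.4453 -17.3540 -11.7769]
‖b‖₂ = 6.4031 and ‖x‖₂ = 72.5432
Δx = A⁻¹·δb where δb = 1/725·6.4031·d; ‖Δx‖ = 0.1602
realised ‖Δx‖/‖x‖ = 0.0022
so the bound overstates the realised error by a factor of ≈ 67.9760 (computed from the unrounded values)

0.0022
0.1501


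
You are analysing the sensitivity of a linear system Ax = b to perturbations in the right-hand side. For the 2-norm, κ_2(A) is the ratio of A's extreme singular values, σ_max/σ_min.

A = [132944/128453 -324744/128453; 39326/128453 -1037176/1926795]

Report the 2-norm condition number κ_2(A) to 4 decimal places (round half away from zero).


AᵀA = [11434052/9815689 -409505936/147235335; -409505936/147235335 14755463296/2208530025]; tr = 102533284/13068225, det = 614656/13068225
char-poly roots: 196/25 and 3136/522729
so κ_2 = √((196/25) / (3136/522729)) = 36.1500

36.1500


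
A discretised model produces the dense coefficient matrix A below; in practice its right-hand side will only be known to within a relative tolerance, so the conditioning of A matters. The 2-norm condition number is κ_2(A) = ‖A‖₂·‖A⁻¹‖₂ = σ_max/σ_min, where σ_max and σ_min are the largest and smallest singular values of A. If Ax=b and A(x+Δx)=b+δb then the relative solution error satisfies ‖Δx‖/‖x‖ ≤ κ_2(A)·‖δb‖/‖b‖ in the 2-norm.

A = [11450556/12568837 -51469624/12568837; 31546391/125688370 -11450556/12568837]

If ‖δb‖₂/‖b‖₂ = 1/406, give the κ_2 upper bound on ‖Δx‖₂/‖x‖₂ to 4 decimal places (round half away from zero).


0.2302

form AᵀA = [8391848932801/9397719424900 -1860434811378/469885971245; -1860434811378/469885971245 1653918755152/93977194249] with trace 103381156721/5590552900 and determinant 54700816/1397638225
eigenvalues of AᵀA: λ = (tr ± √(tr²−4·det))/2 = 1849/100, 118336/55905529
κ = σ_max/σ_min = (43/10)/(344/7477) = 93.4625
bound on ‖Δx‖/‖x‖: κ·ε = 93.4625·1/406 = 0.2302


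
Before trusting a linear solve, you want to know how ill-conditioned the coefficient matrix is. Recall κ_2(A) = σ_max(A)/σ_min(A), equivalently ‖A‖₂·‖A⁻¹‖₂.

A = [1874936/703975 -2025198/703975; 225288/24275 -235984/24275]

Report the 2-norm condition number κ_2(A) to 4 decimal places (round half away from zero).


M = AᵀA = [73920117376/792929281 -77613354000/792929281; -77613354000/792929281 81496659076/792929281]. tr(M)=184799972/942841, det(M)=614656/942841
λ_max, λ_min = (184799972/942841 ± √34148711559690000/888949151281)/2 = 196, 3136/942841
κ_2(A) = √(λ_max/λ_min) = √(196 / (3136/942841)) = 242.7500

242.7500


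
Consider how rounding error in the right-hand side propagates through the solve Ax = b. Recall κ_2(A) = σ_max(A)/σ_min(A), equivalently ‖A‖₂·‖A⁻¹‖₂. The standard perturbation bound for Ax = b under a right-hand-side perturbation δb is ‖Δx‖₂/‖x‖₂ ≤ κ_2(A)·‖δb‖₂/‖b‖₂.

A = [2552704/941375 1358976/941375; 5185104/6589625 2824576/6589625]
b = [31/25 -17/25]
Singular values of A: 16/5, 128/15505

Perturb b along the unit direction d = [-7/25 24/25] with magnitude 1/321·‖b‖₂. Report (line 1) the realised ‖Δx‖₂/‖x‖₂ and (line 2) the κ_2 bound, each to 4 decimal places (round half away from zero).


0.0044
1.2076

σ_max = 16/5, σ_min = 128/15505
condition number: (16/5) ÷ (128/15505) = 387.6250
worst-case relative error ≤ 387.6250 × 1/321 = 1.2076
solve Ax = b  →  x = [57.2794 -106.7348]
‖b‖ = 1.4142, ‖x‖ = 121.1332
δb = ε·‖b‖·d = [-0.0012 0.0042]; solving A·Δx = δb gives ‖Δx‖ = 0.5337
relative error = 0.0044
realised/bound (from unrounded values) ≈ 0.0036


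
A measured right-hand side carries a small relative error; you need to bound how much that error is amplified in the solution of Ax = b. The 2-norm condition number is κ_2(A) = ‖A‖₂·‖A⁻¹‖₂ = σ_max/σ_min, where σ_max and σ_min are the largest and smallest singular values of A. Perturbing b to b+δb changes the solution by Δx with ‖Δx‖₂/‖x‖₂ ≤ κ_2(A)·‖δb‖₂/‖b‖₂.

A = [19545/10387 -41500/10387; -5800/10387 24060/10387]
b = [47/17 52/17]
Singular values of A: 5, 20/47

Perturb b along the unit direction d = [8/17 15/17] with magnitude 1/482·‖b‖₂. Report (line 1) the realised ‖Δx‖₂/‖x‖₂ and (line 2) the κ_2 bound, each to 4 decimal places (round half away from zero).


largest singular value 5, smallest 20/47
κ_2(A) = 5 / (20/47) = 11.7500
perturbation bound = 11.7500·1/482 = 0.0244
solve Ax = b  →  x = [8.7538 3.4308]
‖b‖₂ = 4.1231 and ‖x‖₂ = 9.4021
with δb = [0.0040 0.0075], A·Δx = δb → ‖Δx‖ = 0.0201
realised ‖Δx‖/‖x‖ = 0.0021
tightness: 0.0021 against a bound of 0.0244 (unrounded ratio ≈ 0.0877)

0.0021
0.0244


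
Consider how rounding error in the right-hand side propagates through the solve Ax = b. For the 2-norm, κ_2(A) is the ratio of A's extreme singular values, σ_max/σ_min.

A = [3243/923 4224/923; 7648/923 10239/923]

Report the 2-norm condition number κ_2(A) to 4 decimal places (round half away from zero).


213.0000

M = AᵀA = [408337/5041 544416/5041; 544416/5041 725913/5041]. tr(M)=1134250/5041, det(M)=5625/5041
λ_max, λ_min = (1134250/5041 ± √1286409640000/25411681)/2 = 225, 25/5041
κ_2(A) = √(λ_max/λ_min) = √(225 / (25/5041)) = 213.0000


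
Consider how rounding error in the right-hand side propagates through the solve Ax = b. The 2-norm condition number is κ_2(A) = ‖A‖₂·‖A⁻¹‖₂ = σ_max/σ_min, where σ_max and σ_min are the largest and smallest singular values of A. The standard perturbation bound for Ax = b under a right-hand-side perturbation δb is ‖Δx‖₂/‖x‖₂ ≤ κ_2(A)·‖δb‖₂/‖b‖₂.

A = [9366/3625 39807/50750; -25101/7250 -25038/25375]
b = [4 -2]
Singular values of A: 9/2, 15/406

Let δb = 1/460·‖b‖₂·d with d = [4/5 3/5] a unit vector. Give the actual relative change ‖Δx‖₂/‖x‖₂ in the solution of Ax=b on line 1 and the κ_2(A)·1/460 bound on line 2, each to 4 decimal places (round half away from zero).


from the listed singular values, σ₁ = 9/2, σ_n = 15/406
κ_2(A) = (9/2) / (15/406) = 121.8000
κ_2(A)·‖δb‖/‖b‖ = 0.2648
solve Ax = b  →  x = [-14.3040 52.2169]
‖b‖₂ = 4.4721 and ‖x‖₂ = 54.1406
with δb = [0.0078 0.0058], A·Δx = δb → ‖Δx‖ = 0.2631
relative error = 0.0049
tightness: 0.0049 against a bound of 0.2648 (unrounded ratio ≈ 0.0184)

0.0049
0.2648


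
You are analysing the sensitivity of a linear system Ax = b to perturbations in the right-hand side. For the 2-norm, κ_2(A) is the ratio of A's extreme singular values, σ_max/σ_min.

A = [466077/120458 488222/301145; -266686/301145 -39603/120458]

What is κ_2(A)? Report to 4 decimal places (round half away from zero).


113.0000

form AᵀA = [3399869089/215796100 70824096/10789805; 70824096/10789805 590513281/215796100] with trace 2361173/127690 and determinant 3418801/127690000
λ_max, λ_min = (2361173/127690 ± √34833698432064/101904600625)/2 = 1849/100, 1849/1276900
so κ_2 = √((1849/100) / (1849/1276900)) = 113.0000


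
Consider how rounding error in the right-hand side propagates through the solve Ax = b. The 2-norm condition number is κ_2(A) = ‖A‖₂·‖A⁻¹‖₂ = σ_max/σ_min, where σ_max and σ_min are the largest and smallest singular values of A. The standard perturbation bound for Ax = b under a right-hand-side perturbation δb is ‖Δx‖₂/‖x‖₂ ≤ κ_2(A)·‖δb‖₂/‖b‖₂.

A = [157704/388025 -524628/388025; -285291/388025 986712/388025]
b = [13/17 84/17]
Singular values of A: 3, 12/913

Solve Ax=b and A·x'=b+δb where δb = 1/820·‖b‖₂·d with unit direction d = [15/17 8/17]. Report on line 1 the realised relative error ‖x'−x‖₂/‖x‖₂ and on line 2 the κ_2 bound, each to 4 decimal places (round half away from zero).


σ_max = 3, σ_min = 12/913
condition number: 3 ÷ (12/913) = 228.2500
bound on ‖Δx‖/‖x‖: κ·ε = 228.2500·1/820 = 0.2784
solve Ax = b  →  x = [218.7467 65.1900]
‖b‖₂ = 5.0000 and ‖x‖₂ = 228.2539
Δx = A⁻¹·δb where δb = 1/820·5.0000·d; ‖Δx‖ = 0.4639
realised ‖Δx‖/‖x‖ = 0.0020
so the bound overstates the realised error by a factor of ≈ 136.9523 (computed from the unrounded values)

0.0020
0.2784


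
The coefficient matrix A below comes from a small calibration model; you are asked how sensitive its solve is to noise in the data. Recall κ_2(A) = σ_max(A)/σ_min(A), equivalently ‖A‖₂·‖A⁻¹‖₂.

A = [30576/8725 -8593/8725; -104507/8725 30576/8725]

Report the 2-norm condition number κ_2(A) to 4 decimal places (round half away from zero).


349.0000

form AᵀA = [474264193/3045025 -138325824/3045025; -138325824/3045025 40349257/3045025] with trace 20584538/121801 and determinant 28561/121801
eigenvalues of AᵀA: λ = (tr ± √(tr²−4·det))/2 = 169, 169/121801
κ = σ_max/σ_min = 13/(13/349) = 349.0000


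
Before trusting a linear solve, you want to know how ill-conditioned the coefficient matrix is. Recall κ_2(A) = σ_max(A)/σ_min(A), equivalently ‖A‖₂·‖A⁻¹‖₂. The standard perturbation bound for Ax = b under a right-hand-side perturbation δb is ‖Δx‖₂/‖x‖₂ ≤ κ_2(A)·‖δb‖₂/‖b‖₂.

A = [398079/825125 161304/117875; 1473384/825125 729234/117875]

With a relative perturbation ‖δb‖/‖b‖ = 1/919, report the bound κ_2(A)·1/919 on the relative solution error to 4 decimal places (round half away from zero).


0.0876

form AᵀA = [1385679537/405015625 677366712/57859375; 677366712/57859375 331827012/8265625] with trace 1129293/25921 and determinant 4743684/16200625
char-poly roots: 1089/25 and 4356/648025
so κ_2 = √((1089/25) / (4356/648025)) = 80.5000
worst-case relative error ≤ 80.5000 × 1/919 = 0.0876


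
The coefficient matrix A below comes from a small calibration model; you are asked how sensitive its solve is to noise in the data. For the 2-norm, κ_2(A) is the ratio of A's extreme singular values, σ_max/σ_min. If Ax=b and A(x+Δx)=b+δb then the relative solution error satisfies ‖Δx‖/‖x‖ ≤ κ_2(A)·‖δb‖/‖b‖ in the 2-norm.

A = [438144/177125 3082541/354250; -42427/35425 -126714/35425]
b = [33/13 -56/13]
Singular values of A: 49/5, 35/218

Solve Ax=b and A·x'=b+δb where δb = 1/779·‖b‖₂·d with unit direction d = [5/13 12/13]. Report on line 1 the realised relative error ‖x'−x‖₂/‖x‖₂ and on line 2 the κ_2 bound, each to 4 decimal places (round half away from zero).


0.0021
0.0784

σ_max = 49/5, σ_min = 35/218
κ = σ_max/σ_min = (49/5)/(35/218) = 61.0400
bound on ‖Δx‖/‖x‖: κ·ε = 61.0400·1/779 = 0.0784
solve Ax = b  →  x = [18.0526 -4.8402]
‖b‖ = 5.0000, ‖x‖ = 18.6902
Δx = A⁻¹·δb where δb = 1/779·5.0000·d; ‖Δx‖ = 0.0400
dividing the unrounded norms, ‖Δx‖/‖x‖ = 0.0021
tightness: 0.0021 against a bound of 0.0784 (unrounded ratio ≈ 0.0273)


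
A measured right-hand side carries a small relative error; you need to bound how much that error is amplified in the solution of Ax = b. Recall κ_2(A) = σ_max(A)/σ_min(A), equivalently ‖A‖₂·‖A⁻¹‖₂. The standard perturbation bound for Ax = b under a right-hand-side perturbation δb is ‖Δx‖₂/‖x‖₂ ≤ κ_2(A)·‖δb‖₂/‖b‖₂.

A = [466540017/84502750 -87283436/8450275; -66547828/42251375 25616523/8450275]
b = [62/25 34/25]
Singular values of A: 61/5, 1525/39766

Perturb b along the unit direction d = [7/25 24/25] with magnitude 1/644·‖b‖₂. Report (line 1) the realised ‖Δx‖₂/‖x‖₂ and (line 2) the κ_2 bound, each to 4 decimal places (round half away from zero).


σ_max = 61/5, σ_min = 1525/39766
κ_2(A) = (61/5) / (1525/39766) = 318.1280
κ_2(A)·‖δb‖/‖b‖ = 0.4940
solve Ax = b  →  x = [46.0937 24.3975]
‖b‖ = 2.8284, ‖x‖ = 52.1524
with δb = [0.0012 0.0042], A·Δx = δb → ‖Δx‖ = 0.1145
relative error = 0.0022
so the bound overstates the realised error by a factor of ≈ 224.9516 (computed from the unrounded values)

0.0022
0.4940


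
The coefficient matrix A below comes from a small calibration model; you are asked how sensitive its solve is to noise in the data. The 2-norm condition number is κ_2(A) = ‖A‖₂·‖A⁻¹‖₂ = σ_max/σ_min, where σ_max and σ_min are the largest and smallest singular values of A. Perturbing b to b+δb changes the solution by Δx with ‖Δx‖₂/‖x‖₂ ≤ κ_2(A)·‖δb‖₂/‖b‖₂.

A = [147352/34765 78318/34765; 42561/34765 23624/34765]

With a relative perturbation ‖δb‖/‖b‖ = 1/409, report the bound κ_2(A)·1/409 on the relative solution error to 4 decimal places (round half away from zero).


M = AᵀA = [940962025/48344209 501831000/48344209; 501831000/48344209 267672100/48344209]. tr(M)=4182125/167281, det(M)=2500/167281
solving λ² − 4182125/167281·λ + 2500/167281 = 0 gives λ = 25, 100/167281
σ_max=√25=5, σ_min=√(100/167281)=(10/409) → κ = 204.5000
κ_2(A)·‖δb‖/‖b‖ = 0.5000

0.5000


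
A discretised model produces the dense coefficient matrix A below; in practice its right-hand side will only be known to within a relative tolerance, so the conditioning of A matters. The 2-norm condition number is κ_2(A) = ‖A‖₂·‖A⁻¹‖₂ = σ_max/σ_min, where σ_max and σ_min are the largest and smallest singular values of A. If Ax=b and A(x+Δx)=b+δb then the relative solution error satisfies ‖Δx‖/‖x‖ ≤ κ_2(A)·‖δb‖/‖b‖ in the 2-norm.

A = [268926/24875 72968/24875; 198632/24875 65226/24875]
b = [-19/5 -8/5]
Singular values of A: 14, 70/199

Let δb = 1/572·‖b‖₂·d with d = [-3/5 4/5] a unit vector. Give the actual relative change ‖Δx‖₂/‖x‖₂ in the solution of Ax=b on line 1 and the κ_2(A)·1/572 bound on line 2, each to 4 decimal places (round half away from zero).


from the listed singular values, σ₁ = 14, σ_n = 70/199
κ_2(A) = 14 / (70/199) = 39.8000
bound on ‖Δx‖/‖x‖: κ·ε = 39.8000·1/572 = 0.0696
solve Ax = b  →  x = [-1.0703 2.6491]
‖b‖₂ = 4.1231 and ‖x‖₂ = 2.8572
re-solving with b+δb shifts x by Δx of norm 0.0205
dividing the unrounded norms, ‖Δx‖/‖x‖ = 0.0072
so the bound overstates the realised error by a factor of ≈ 9.7015 (computed from the unrounded values)

0.0072
0.0696


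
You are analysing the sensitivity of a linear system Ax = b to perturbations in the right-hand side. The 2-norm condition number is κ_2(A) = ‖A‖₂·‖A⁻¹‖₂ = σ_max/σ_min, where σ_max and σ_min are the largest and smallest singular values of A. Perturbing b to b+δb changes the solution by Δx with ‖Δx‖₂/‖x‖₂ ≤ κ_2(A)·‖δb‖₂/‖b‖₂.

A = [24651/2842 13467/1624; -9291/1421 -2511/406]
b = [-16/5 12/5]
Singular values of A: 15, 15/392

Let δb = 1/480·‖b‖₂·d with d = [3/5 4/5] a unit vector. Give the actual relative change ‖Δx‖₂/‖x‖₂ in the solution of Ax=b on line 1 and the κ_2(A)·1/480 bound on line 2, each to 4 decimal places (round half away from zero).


σ_max = 15, σ_min = 15/392
condition number: 15 ÷ (15/392) = 392.0000
worst-case relative error ≤ 392.0000 × 1/480 = 0.8167
solve Ax = b  →  x = [-0.1931 -0.1839]
2-norm of b is 4.0000; of x, 0.2667
with δb = [0.0050 0.0067], A·Δx = δb → ‖Δx‖ = 0.2178
realised ‖Δx‖/‖x‖ = 0.8167
tightness: 0.8167 against a bound of 0.8167; the bound is attained (ratio 1)

0.8167
0.8167


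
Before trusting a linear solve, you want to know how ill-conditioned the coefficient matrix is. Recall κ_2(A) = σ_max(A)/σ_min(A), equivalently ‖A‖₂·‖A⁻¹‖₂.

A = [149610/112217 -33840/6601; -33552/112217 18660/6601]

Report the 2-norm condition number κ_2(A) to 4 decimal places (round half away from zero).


M = AᵀA = [81345636/43573201 -334640160/43573201; -334640160/43573201 1493341200/43573201]. tr(M)=936756/25921, det(M)=129600/25921
char-poly roots: 36 and 3600/25921
κ_2(A) = √(λ_max/λ_min) = √(36 / (3600/25921)) = 16.1000

16.1000


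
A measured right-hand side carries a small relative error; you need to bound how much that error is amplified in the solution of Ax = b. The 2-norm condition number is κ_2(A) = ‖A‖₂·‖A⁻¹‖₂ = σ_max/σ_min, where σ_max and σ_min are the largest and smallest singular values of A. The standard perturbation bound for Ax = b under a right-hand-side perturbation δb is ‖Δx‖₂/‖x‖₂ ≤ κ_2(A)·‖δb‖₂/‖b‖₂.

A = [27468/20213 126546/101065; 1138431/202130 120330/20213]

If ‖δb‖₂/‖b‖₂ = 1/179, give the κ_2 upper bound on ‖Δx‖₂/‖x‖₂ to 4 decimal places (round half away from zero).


M = AᵀA = [815868081/24304900 42813603/1215245; 42813603/1215245 224864136/6076225]. tr(M)=81585/1156, det(M)=194481/180625
λ_max, λ_min = (81585/1156 ± √4156473020049/835210000)/2 = 1764/25, 441/28900
so κ_2 = √((1764/25) / (441/28900)) = 68.0000
κ_2(A)·‖δb‖/‖b‖ = 0.3799

0.3799


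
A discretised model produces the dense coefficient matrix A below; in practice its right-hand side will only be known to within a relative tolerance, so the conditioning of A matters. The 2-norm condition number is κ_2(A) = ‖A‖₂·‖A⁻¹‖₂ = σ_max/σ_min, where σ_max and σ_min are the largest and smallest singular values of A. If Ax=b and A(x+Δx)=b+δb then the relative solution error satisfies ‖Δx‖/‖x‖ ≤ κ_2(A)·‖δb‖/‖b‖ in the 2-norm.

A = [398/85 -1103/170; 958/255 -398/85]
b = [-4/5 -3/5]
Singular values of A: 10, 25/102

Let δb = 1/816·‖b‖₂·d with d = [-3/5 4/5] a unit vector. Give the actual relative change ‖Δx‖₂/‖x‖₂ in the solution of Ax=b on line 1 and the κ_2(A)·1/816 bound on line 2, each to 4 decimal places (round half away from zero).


0.0500
0.0500

from the listed singular values, σ₁ = 10, σ_n = 25/102
κ_2(A) = 10 / (25/102) = 40.8000
perturbation bound = 40.8000·1/816 = 0.0500
solve Ax = b  →  x = [-0.0600 0.0800]
2-norm of b is 1.0000; of x, 0.1000
re-solving with b+δb shifts x by Δx of norm 0.0050
relative error = 0.0500
realised/bound = 1 exactly: the bound is attained for this b and d


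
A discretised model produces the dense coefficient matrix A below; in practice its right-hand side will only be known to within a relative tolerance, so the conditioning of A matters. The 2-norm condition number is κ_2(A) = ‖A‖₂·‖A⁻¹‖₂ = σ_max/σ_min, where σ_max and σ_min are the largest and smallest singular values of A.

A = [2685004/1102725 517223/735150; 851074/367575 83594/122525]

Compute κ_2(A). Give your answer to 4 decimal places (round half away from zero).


form AᵀA = [652945972/57836025 63480382/19278675; 63480382/19278675 24688993/25704900] with trace 113359393/9253764 and determinant 2401/2313441
char-poly roots: 49/4 and 196/2313441
σ_max=√(49/4)=(7/2), σ_min=√(196/2313441)=(14/1521) → κ = 380.2500

380.2500


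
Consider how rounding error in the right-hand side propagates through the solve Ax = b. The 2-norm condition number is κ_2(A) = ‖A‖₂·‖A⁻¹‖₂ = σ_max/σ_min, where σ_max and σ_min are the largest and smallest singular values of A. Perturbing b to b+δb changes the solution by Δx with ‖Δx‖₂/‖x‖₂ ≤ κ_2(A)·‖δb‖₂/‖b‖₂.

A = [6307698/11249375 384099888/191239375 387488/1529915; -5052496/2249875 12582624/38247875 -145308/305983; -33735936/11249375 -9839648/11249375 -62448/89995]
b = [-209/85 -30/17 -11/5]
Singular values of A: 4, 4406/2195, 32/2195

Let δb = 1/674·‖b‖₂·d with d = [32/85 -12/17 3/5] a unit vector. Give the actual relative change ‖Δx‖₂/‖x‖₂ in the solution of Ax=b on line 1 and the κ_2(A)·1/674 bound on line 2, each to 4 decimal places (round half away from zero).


σ_max = 4, σ_min = 32/2195
κ = σ_max/σ_min = 4/(32/2195) = 274.3750
bound on ‖Δx‖/‖x‖: κ·ε = 274.3750·1/674 = 0.4071
solve Ax = b  →  x = [15.3416 2.9178 -66.8110]
‖b‖₂ = 3.7417 and ‖x‖₂ = 68.6119
Δx = A⁻¹·δb where δb = 1/674·3.7417·d; ‖Δx‖ = 0.3808
realised ‖Δx‖/‖x‖ = 0.0055
so the bound overstates the realised error by a factor of ≈ 73.3492 (computed from the unrounded values)

0.0055
0.4071


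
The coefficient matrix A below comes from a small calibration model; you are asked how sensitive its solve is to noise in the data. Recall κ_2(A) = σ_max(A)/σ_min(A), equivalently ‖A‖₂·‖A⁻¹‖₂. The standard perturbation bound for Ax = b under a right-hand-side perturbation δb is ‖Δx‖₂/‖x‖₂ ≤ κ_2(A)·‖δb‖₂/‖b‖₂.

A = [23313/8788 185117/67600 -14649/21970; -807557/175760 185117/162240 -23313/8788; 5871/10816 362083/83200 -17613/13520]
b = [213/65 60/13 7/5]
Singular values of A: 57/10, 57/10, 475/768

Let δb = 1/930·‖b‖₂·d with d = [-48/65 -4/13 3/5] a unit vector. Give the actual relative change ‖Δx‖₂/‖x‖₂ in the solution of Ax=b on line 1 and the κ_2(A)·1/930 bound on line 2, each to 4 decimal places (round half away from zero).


0.0021
0.0099

σ_max = 57/10, σ_min = 475/768
κ_2(A) = (57/10) / (475/768) = 9.2160
κ_2(A)·‖δb‖/‖b‖ = 0.0099
solve Ax = b  →  x = [1.3401 -1.2178 -4.5846]
2-norm of b is 5.8310; of x, 4.9292
δb = ε·‖b‖·d = [-0.0046 -0.0019 0.0038]; solving A·Δx = δb gives ‖Δx‖ = 0.0101
realised ‖Δx‖/‖x‖ = 0.0021
realised/bound (from unrounded values) ≈ 0.2075


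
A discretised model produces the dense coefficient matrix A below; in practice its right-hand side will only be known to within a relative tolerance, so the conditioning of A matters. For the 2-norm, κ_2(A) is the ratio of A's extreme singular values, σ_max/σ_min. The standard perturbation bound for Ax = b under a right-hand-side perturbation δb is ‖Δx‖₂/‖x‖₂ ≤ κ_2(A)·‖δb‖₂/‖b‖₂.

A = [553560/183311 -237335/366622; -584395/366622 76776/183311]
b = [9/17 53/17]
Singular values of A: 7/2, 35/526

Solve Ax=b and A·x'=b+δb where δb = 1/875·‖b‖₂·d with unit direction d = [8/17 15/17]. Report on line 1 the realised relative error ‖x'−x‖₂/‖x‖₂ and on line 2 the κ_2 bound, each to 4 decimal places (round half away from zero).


from the listed singular values, σ₁ = 7/2, σ_n = 35/526
κ = σ_max/σ_min = (7/2)/(35/526) = 52.6000
bound on ‖Δx‖/‖x‖: κ·ε = 52.6000·1/875 = 0.0601
solve Ax = b  →  x = [9.6181 44.0488]
‖b‖₂ = 3.1623 and ‖x‖₂ = 45.0866
with δb = [0.0017 0.0032], A·Δx = δb → ‖Δx‖ = 0.0543
dividing the unrounded norms, ‖Δx‖/‖x‖ = 0.0012
tightness: 0.0012 against a bound of 0.0601 (unrounded ratio ≈ 0.0200)

0.0012
0.0601


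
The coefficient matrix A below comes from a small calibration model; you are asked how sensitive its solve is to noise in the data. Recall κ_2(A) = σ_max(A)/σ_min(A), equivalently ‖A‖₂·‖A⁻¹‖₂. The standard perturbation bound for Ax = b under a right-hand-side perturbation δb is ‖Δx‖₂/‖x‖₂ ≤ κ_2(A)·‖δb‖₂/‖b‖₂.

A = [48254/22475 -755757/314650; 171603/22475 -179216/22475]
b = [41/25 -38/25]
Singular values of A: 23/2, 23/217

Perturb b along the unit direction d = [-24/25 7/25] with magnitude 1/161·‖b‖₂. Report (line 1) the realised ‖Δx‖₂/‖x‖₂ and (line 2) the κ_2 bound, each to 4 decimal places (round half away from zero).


largest singular value 23/2, smallest 23/217
condition number: (23/2) ÷ (23/217) = 108.5000
worst-case relative error ≤ 108.5000 × 1/161 = 0.6739
solve Ax = b  →  x = [-13.7241 -12.9505]
‖b‖₂ = 2.2361 and ‖x‖₂ = 18.8698
with δb = [-0.0133 0.0039], A·Δx = δb → ‖Δx‖ = 0.1310
realised ‖Δx‖/‖x‖ = 0.0069
tightness: 0.0069 against a bound of 0.6739 (unrounded ratio ≈ 0.0103)

0.0069
0.6739


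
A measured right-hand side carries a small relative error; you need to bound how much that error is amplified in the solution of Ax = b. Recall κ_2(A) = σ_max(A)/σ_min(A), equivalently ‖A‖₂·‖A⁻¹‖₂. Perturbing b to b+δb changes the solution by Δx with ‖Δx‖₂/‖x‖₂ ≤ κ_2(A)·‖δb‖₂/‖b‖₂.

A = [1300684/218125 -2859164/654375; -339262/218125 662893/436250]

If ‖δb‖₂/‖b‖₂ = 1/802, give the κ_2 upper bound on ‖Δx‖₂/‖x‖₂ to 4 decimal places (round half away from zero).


form AᵀA = [2891004116/76125625 -6489936761/228376875; -6489936761/228376875 58646590849/2740522500] with trace 6508909561/109620900 and determinant 140612164/27405225
eigenvalues of AᵀA: λ = (tr ± √(tr²−4·det))/2 = 5929/100, 94864/1096209
κ = σ_max/σ_min = (77/10)/(308/1047) = 26.1750
perturbation bound = 26.1750·1/802 = 0.0326

0.0326


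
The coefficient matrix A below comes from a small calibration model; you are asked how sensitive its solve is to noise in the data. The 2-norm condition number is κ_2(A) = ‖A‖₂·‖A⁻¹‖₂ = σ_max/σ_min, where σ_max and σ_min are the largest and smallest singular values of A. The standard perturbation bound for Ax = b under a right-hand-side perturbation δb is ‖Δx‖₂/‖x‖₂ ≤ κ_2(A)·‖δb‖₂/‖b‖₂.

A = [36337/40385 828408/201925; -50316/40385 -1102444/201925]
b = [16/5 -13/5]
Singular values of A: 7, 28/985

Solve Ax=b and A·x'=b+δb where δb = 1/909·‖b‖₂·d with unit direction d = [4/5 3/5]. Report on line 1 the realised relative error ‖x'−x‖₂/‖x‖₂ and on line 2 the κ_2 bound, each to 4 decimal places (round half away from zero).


from the listed singular values, σ₁ = 7, σ_n = 28/985
κ = σ_max/σ_min = 7/(28/985) = 246.2500
perturbation bound = 246.2500·1/909 = 0.2709
solve Ax = b  →  x = [-34.1951 8.2796]
2-norm of b is 4.1231; of x, 35.1832
with δb = [0.0036 0.0027], A·Δx = δb → ‖Δx‖ = 0.1596
realised ‖Δx‖/‖x‖ = 0.0045
realised/bound (from unrounded values) ≈ 0.0167

0.0045
0.2709


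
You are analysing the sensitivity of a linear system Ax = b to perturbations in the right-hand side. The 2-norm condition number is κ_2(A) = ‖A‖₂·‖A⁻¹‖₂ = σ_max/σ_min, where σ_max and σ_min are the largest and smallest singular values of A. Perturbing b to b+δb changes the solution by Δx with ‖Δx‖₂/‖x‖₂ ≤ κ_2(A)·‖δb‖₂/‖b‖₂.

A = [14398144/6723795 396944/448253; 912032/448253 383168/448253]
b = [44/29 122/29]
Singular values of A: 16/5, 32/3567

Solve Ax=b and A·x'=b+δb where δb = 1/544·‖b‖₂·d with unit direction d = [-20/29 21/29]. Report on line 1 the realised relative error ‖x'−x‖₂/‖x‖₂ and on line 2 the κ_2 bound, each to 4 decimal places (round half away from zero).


0.0041
0.6557

σ_max = 16/5, σ_min = 32/3567
κ = σ_max/σ_min = (16/5)/(32/3567) = 356.7000
perturbation bound = 356.7000·1/544 = 0.6557
solve Ax = b  →  x = [-84.5913 206.2692]
2-norm of b is 4.4721; of x, 222.9410
re-solving with b+δb shifts x by Δx of norm 0.9164
relative error = 0.0041
so the bound overstates the realised error by a factor of ≈ 159.5236 (computed from the unrounded values)


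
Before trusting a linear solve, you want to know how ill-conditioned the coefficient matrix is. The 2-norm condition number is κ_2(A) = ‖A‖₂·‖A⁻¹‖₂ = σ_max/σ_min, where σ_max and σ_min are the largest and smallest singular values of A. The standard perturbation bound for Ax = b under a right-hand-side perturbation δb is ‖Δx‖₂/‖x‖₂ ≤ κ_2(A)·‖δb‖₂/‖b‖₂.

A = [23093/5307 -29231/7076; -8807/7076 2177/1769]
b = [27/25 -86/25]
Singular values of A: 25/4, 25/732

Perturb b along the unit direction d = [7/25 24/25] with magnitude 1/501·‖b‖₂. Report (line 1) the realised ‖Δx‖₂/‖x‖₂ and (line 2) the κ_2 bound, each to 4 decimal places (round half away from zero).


0.0024
0.3653

from the listed singular values, σ₁ = 25/4, σ_n = 25/732
condition number: (25/4) ÷ (25/732) = 183.0000
perturbation bound = 183.0000·1/501 = 0.3653
solve Ax = b  →  x = [-60.3476 -63.8290]
2-norm of b is 3.6056; of x, 87.8406
with δb = [0.0020 0.0069], A·Δx = δb → ‖Δx‖ = 0.2107
realised ‖Δx‖/‖x‖ = 0.0024
so the bound overstates the realised error by a factor of ≈ 152.2662 (computed from the unrounded values)


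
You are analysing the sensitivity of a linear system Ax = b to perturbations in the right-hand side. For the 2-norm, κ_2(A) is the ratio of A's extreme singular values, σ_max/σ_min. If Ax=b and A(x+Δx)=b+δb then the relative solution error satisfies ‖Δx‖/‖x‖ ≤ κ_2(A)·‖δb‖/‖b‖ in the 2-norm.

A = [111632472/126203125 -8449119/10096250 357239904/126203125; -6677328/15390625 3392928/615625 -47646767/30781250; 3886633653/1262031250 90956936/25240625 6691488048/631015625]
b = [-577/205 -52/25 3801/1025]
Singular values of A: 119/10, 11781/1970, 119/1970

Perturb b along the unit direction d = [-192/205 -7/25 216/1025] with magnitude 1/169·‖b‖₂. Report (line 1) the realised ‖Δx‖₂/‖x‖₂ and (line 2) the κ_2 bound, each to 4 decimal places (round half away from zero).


0.0075
1.1657

from the listed singular values, σ₁ = 119/10, σ_n = 119/1970
κ_2(A) = (119/10) / (119/1970) = 197.0000
bound on ‖Δx‖/‖x‖: κ·ε = 197.0000·1/169 = 1.1657
solve Ax = b  →  x = [-63.4889 -0.0899 18.8185]
‖b‖₂ = 5.0990 and ‖x‖₂ = 66.2192
with δb = [-0.0283 -0.0084 0.0064], A·Δx = δb → ‖Δx‖ = 0.4995
relative error = 0.0075
so the bound overstates the realised error by a factor of ≈ 154.5411 (computed from the unrounded values)


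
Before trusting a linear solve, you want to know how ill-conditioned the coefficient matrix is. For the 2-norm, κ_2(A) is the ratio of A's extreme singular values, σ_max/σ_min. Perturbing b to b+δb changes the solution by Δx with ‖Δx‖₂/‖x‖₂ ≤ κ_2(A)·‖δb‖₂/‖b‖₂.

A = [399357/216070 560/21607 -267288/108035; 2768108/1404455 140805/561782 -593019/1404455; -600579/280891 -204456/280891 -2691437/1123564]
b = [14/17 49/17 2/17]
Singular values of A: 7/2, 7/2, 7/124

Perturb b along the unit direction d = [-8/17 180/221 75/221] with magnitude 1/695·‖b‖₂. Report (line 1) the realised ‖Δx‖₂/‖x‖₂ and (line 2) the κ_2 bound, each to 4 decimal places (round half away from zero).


largest singular value 7/2, smallest 7/124
condition number: (7/2) ÷ (7/124) = 62.0000
bound on ‖Δx‖/‖x‖: κ·ε = 62.0000·1/695 = 0.0892
solve Ax = b  →  x = [6.7875 -34.5017 4.3763]
‖b‖₂ = 3.0000 and ‖x‖₂ = 35.4343
Δx = A⁻¹·δb where δb = 1/695·3.0000·d; ‖Δx‖ = 0.0765
dividing the unrounded norms, ‖Δx‖/‖x‖ = 0.0022
realised/bound (from unrounded values) ≈ 0.0242

0.0022
0.0892


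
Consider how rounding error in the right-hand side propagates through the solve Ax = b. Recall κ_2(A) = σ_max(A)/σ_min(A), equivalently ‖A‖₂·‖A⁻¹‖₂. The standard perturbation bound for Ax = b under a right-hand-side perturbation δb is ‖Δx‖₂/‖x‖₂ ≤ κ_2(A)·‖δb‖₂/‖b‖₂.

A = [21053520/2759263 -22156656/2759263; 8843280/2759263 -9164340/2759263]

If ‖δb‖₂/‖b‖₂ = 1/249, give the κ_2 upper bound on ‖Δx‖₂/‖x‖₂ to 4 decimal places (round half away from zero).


1.4697

M = AᵀA = [3085528435200/45050487001 -3239753993280/45050487001; -3239753993280/45050487001 3401790134544/45050487001]. tr(M)=7713815184/53567761, det(M)=8294400/53567761
solving λ² − 7713815184/53567761·λ + 8294400/53567761 = 0 gives λ = 144, 57600/53567761
κ = σ_max/σ_min = 12/(240/7319) = 365.9500
κ_2(A)·‖δb‖/‖b‖ = 1.4697


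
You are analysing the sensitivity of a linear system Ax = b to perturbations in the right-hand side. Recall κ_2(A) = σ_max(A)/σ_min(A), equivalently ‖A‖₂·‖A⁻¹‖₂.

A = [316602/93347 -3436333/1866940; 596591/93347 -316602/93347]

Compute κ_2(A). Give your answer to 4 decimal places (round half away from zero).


258.4000

form AᵀA = [1578400165/30151081 -8417972277/301510810; -8417972277/301510810 179595553801/12060432400] with trace 2806074809/41731600 and determinant 2825761/41731600
char-poly roots: 1681/25 and 1681/1669264
σ_max=√(1681/25)=(41/5), σ_min=√(1681/1669264)=(41/1292) → κ = 258.4000


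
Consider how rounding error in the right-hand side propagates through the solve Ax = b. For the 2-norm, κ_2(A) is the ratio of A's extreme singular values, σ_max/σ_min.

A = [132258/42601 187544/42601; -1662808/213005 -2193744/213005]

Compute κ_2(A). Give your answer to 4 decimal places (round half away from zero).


form AᵀA = [18948135556/268468225 25253727408/268468225; 25253727408/268468225 33679476544/268468225] with trace 2105104484/10738729 and determinant 61465600/10738729
char-poly roots: 196 and 313600/10738729
κ = σ_max/σ_min = 14/(560/3277) = 81.9250

81.9250


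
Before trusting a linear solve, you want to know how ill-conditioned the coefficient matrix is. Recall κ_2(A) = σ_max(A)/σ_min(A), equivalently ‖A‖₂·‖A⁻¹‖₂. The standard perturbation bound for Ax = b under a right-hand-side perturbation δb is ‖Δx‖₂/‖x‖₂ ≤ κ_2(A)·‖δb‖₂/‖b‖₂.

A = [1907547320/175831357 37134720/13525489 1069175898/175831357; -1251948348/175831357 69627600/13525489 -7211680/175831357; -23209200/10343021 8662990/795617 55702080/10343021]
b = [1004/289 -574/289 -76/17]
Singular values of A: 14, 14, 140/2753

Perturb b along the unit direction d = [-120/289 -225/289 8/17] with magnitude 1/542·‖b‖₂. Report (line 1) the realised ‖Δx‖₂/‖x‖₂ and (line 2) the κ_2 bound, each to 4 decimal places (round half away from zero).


σ_max = 14, σ_min = 140/2753
condition number: 14 ÷ (140/2753) = 275.3000
bound on ‖Δx‖/‖x‖: κ·ε = 275.3000·1/542 = 0.5079
solve Ax = b  →  x = [13.6622 18.2555 -32.0465]
‖b‖ = 6.0000, ‖x‖ = 39.3306
re-solving with b+δb shifts x by Δx of norm 0.2177
relative error = 0.0055
so the bound overstates the realised error by a factor of ≈ 91.7715 (computed from the unrounded values)

0.0055
0.5079
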